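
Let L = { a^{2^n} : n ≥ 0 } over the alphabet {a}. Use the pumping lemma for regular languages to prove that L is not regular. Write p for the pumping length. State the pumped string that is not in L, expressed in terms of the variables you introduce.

a^{2^p+k}

Toward a contradiction, assume L is regular with pumping length p.
Take w = a^{2^p} ∈ L with |w| = 2^p ≥ p.
Write w = xyz as guaranteed by the lemma, with |xy| ≤ p and |y| > 0.
Then y = a^k for some k with 1 ≤ k ≤ p.
Pump with i = 2: xy^2z = a^{2^p+k}. Since 1 ≤ k ≤ p < 2^p, we have 2^p < 2^p+k < 2^{p+1}, so 2^p+k is not a power of 2. So xy^2z ∉ L.
This is a contradiction; hence L is not regular.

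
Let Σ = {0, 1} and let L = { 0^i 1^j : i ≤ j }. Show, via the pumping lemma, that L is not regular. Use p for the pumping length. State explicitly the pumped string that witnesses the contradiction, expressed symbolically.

Toward a contradiction, assume L is regular with pumping length p.
Choose w = 0^p 1^p ∈ L, with |w| = 2p ≥ p.
By the pumping lemma, w = xyz with |xy| ≤ p and |y| ≥ 1.
Because |xy| ≤ p and w begins with p copies of 0, we have y = 0^k with 1 ≤ k ≤ p.
Consider xy^2z = 0^{p+k} 1^p. Since k ≥ 1, the 0-count p+k exceeds the 1-count p, so i ≤ j fails; thus xy^2z ∉ L.
This contradicts the pumping lemma, so L is not regular.

0^{p+k} 1^p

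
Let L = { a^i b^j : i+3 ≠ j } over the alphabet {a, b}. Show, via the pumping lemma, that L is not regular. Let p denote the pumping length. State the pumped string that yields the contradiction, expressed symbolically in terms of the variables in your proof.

Suppose for contradiction that L is regular, and let p be the pumping length.
Choose w = a^p b^{p+p!+3}. Since p ≠ (p+p!+3)-3 = p+p!, w ∈ L; and |w| ≥ p.
By the pumping lemma, w = xyz with |xy| ≤ p and |y| ≥ 1.
The first p characters of w are a's, so xy (and hence y) consists only of a's. Write y = a^k, 1 ≤ k ≤ p.
Since 1 ≤ k ≤ p, k divides p!; set t = 1 + p!/k. Then xy^t z has p + (p!/k)·k = p + p! copies of a. Now the a-count is p+p! and (b-count)-3 = (p+p!+3)-3 = p+p!, so i+3 ≠ j fails. So xy^t z = a^{p+p!} b^{p+p!+3} ∉ L.
This contradicts the pumping lemma, so L is not regular.

a^{p+p!} b^{p+p!+3}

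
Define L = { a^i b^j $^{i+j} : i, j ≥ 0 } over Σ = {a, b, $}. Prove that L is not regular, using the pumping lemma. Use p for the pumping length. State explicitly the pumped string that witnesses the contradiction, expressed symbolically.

a^{p+k} b^p $^{2p}

Suppose for contradiction that L is regular, and let p be the pumping length.
Take w = a^p b^p $^{2p} ∈ L (with i=j=p, i+j=2p), |w| = 4p ≥ p.
By the pumping lemma, w = xyz with |xy| ≤ p and y is nonempty.
Because |xy| ≤ p and w begins with p copies of a, we have y = a^k with 1 ≤ k ≤ p.
Consider xy^2z = a^{p+k} b^p $^{2p}. Now the a- and b-counts sum to 2p+k, but the $-count is 2p ≠ 2p+k. So xy^2z ∉ L.
This contradicts the pumping lemma, so L is not regular.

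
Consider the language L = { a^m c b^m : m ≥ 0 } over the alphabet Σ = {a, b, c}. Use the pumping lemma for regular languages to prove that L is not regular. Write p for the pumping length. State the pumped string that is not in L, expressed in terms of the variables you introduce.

Toward a contradiction, assume L is regular with pumping length p.
Take w = a^p c b^p ∈ L with |w| = 2p+1 ≥ p.
By the pumping lemma, w = xyz with |xy| ≤ p and |y| > 0.
The first p characters of w are a's, so xy (and hence y) consists only of a's. Write y = a^k, 1 ≤ k ≤ p.
Pump with i = 2: xy^2z = a^{p+k} c b^p, which would require p+k = p. But k ≥ 1, so xy^2z ∉ L.
This is a contradiction; hence L is not regular.

a^{p+k} c b^p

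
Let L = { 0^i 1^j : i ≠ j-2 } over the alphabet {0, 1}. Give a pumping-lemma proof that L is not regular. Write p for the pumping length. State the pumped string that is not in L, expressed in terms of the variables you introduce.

Assume L is regular; let p be its pumping constant.
Choose w = 0^p 1^{p+p!+2}. Since p ≠ (p+p!+2)-2 = p+p!, w ∈ L; and |w| ≥ p.
The pumping lemma gives a decomposition w = xyz where |xy| ≤ p and |y| ≥ 1.
The first p characters of w are 0's, so xy (and hence y) consists only of 0's. Write y = 0^k, 1 ≤ k ≤ p.
Since 1 ≤ k ≤ p, k divides p!; set t = 1 + p!/k. Then xy^t z has p + (p!/k)·k = p + p! copies of 0. Now the 0-count is p+p! and (1-count)-2 = (p+p!+2)-2 = p+p!, so i ≠ j-2 fails. So xy^t z = 0^{p+p!} 1^{p+p!+2} ∉ L.
Contradiction. Therefore L is not regular.

0^{p+p!} 1^{p+p!+2}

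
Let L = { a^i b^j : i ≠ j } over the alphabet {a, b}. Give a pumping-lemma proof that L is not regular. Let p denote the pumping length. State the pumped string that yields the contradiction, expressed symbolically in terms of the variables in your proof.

a^{p+p!} b^{p+p!}

Toward a contradiction, assume L is regular with pumping length p.
Choose w = a^p b^{p+p!}. Since p ≠ p+p!, w ∈ L; and |w| ≥ p.
Write w = xyz as guaranteed by the lemma, with |xy| ≤ p and |y| > 0.
The first p characters of w are a's, so xy (and hence y) consists only of a's. Write y = a^k, 1 ≤ k ≤ p.
Since 1 ≤ k ≤ p, k divides p!; set t = 1 + p!/k. Then xy^t z has p + (p!/k)·k = p + p! copies of a. Now the a-count equals the b-count, so i ≠ j fails. So xy^t z = a^{p+p!} b^{p+p!} ∉ L.
This is a contradiction; hence L is not regular.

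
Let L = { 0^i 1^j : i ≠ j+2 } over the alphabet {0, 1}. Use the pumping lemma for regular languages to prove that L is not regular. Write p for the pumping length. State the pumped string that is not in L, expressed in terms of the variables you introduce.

0^{p+p!} 1^{p+p!-2}

Toward a contradiction, assume L is regular with pumping length p.
Choose w = 0^p 1^{p+p!-2}. Since p ≠ (p+p!-2)+2 = p+p!, w ∈ L; and |w| ≥ p.
By the pumping lemma, w = xyz with |xy| ≤ p and y is nonempty.
The first p characters of w are 0's, so xy (and hence y) consists only of 0's. Write y = 0^k, 1 ≤ k ≤ p.
Since 1 ≤ k ≤ p, k divides p!; set t = 1 + p!/k. Then xy^t z has p + (p!/k)·k = p + p! copies of 0. Now the 0-count is p+p! and (1-count)+2 = (p+p!-2)+2 = p+p!, so i ≠ j+2 fails. So xy^t z = 0^{p+p!} 1^{p+p!-2} ∉ L.
This is a contradiction; hence L is not regular.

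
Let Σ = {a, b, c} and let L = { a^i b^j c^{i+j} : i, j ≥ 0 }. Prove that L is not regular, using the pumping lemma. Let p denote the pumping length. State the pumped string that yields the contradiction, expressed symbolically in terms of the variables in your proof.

a^{p+k} b^p c^{2p}

Toward a contradiction, assume L is regular with pumping length p.
Take w = a^p b^p c^{2p} ∈ L (with i=j=p, i+j=2p), |w| = 4p ≥ p.
The pumping lemma gives a decomposition w = xyz where |xy| ≤ p and |y| ≥ 1.
Because |xy| ≤ p and w begins with p copies of a, we have y = a^k with 1 ≤ k ≤ p.
Consider xy^2z = a^{p+k} b^p c^{2p}. Now the a- and b-counts sum to 2p+k, but the c-count is 2p ≠ 2p+k. So xy^2z ∉ L.
Contradiction. Therefore L is not regular.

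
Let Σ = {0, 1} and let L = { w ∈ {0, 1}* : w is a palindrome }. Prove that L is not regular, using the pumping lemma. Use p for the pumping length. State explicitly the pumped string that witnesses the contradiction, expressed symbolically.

0^{p+k} 1 0^p

Assume L is regular. Let p be the pumping length given by the pumping lemma.
Take w = 0^p 1 0^p, a palindrome of length 2p+1 ≥ p.
The pumping lemma gives a decomposition w = xyz where |xy| ≤ p and |y| ≥ 1.
Because |xy| ≤ p and w begins with p copies of 0, we have y = 0^k with 1 ≤ k ≤ p.
Pump with i = 2: xy^2z = 0^{p+k} 1 0^p. Its reverse is 0^p 1 0^{p+k}, which differs from xy^2z since k ≥ 1. So xy^2z is not a palindrome and xy^2z ∉ L.
This contradicts the pumping lemma, so L is not regular.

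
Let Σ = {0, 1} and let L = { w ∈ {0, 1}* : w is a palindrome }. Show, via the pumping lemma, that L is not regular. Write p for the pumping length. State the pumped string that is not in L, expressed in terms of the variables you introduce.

Suppose for contradiction that L is regular, and let p be the pumping length.
Take w = 0^p 1 0^p, a palindrome of length 2p+1 ≥ p.
The pumping lemma gives a decomposition w = xyz where |xy| ≤ p and |y| > 0.
The first p characters of w are 0's, so xy (and hence y) consists only of 0's. Write y = 0^k, 1 ≤ k ≤ p.
Pump with i = 2: xy^2z = 0^{p+k} 1 0^p. Its reverse is 0^p 1 0^{p+k}, which differs from xy^2z since k ≥ 1. So xy^2z is not a palindrome and xy^2z ∉ L.
Contradiction. Therefore L is not regular.

0^{p+k} 1 0^p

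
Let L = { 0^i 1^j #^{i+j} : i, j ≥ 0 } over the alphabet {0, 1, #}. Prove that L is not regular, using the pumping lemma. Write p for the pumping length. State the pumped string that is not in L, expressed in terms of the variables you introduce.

Assume L is regular. Let p be the pumping length given by the pumping lemma.
Take w = 0^p 1^p #^{2p} ∈ L (with i=j=p, i+j=2p), |w| = 4p ≥ p.
The pumping lemma gives a decomposition w = xyz where |xy| ≤ p and y is nonempty.
The first p characters of w are 0's, so xy (and hence y) consists only of 0's. Write y = 0^k, 1 ≤ k ≤ p.
Consider xy^2z = 0^{p+k} 1^p #^{2p}. Now the 0- and 1-counts sum to 2p+k, but the #-count is 2p ≠ 2p+k. So xy^2z ∉ L.
This contradicts the pumping lemma, so L is not regular.

0^{p+k} 1^p #^{2p}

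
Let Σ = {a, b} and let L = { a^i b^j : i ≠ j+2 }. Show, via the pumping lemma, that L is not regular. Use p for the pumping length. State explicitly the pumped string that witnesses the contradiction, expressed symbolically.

a^{p+p!} b^{p+p!-2}

Toward a contradiction, assume L is regular with pumping length p.
Choose w = a^p b^{p+p!-2}. Since p ≠ (p+p!-2)+2 = p+p!, w ∈ L; and |w| ≥ p.
Write w = xyz as guaranteed by the lemma, with |xy| ≤ p and y is nonempty.
Because |xy| ≤ p and w begins with p copies of a, we have y = a^k with 1 ≤ k ≤ p.
Since 1 ≤ k ≤ p, k divides p!; set t = 1 + p!/k. Then xy^t z has p + (p!/k)·k = p + p! copies of a. Now the a-count is p+p! and (b-count)+2 = (p+p!-2)+2 = p+p!, so i ≠ j+2 fails. So xy^t z = a^{p+p!} b^{p+p!-2} ∉ L.
This is a contradiction; hence L is not regular.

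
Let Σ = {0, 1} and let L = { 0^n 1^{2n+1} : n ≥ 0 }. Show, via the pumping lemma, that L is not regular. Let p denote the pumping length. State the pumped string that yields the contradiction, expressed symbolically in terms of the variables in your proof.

Assume L is regular. Let p be the pumping length given by the pumping lemma.
Choose w = 0^p 1^{2p+1}, which is in L with |w| = 3p+1 ≥ p.
The pumping lemma gives a decomposition w = xyz where |xy| ≤ p and |y| > 0.
Since the first p symbols of w are all 0's and |xy| ≤ p, y lies entirely in the leading 0-block: y = 0^k for some k with 1 ≤ k ≤ p.
Pump with i = 2: xy^2z = 0^{p+k} 1^{2p+1}. For this to lie in L we would need 2p+1 = 2(p+k)+1, which forces k = 0. But k ≥ 1, so xy^2z ∉ L.
This contradicts the pumping lemma, so L is not regular.

0^{p+k} 1^{2p+1}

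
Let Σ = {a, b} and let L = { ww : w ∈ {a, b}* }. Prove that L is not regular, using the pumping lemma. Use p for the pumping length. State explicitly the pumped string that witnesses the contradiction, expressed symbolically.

Toward a contradiction, assume L is regular with pumping length p.
Take w = a^p b^p a^p b^p = uu where u = a^pb^p; then w ∈ L and |w| = 4p ≥ p.
The pumping lemma gives a decomposition w = xyz where |xy| ≤ p and |y| > 0.
The first p characters of w are a's, so xy (and hence y) consists only of a's. Write y = a^k, 1 ≤ k ≤ p.
Pump with i = 2: xy^2z = a^{p+k} b^p a^p b^p, of length 4p+k. Suppose this equals vv. The string starts with a and ends with b, so v does too; thus the boundary between the two copies of v is a b→a transition. There is exactly one such transition, at position 2p+k, so |v| = 2p+k and |vv| = 4p+2k ≠ 4p+k since k ≥ 1. So xy^2z ∉ L.
Contradiction. Therefore L is not regular.

a^{p+k} b^p a^p b^p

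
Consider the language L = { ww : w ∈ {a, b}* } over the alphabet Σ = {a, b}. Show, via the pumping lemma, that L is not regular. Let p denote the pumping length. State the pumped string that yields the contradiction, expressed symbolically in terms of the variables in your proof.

a^{p+k} b^p a^p b^p

Assume L is regular. Let p be the pumping length given by the pumping lemma.
Take w = a^p b^p a^p b^p = uu where u = a^pb^p; then w ∈ L and |w| = 4p ≥ p.
The pumping lemma gives a decomposition w = xyz where |xy| ≤ p and y is nonempty.
Since the first p symbols of w are all a's and |xy| ≤ p, y lies entirely in the leading a-block: y = a^k for some k with 1 ≤ k ≤ p.
Pump with i = 2: xy^2z = a^{p+k} b^p a^p b^p, of length 4p+k. Suppose this equals vv. The string starts with a and ends with b, so v does too; thus the boundary between the two copies of v is a b→a transition. There is exactly one such transition, at position 2p+k, so |v| = 2p+k and |vv| = 4p+2k ≠ 4p+k since k ≥ 1. So xy^2z ∉ L.
This is a contradiction; hence L is not regular.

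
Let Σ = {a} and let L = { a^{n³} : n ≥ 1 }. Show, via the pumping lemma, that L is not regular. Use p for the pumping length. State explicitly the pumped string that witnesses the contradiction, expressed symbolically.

Assume L is regular; let p be its pumping constant.
Take w = a^{p³} ∈ L with |w| = p³ ≥ p.
The pumping lemma gives a decomposition w = xyz where |xy| ≤ p and y is nonempty.
Then y = a^k for some k with 1 ≤ k ≤ p.
Pump with i = 2: xy^2z = a^{p³+k}. Since 1 ≤ k ≤ p, p³ < p³+k ≤ p³+p < p³+3p²+3p+1 = (p+1)³, so p³+k is not a perfect cube. So xy^2z ∉ L.
This is a contradiction; hence L is not regular.

a^{p³+k}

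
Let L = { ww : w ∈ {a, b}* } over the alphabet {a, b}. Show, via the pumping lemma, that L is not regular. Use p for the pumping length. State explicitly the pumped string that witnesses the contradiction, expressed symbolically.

Assume L is regular; let p be its pumping constant.
Take w = a^p b^p a^p b^p = uu where u = a^pb^p; then w ∈ L and |w| = 4p ≥ p.
Write w = xyz as guaranteed by the lemma, with |xy| ≤ p and |y| ≥ 1.
Because |xy| ≤ p and w begins with p copies of a, we have y = a^k with 1 ≤ k ≤ p.
Pump with i = 2: xy^2z = a^{p+k} b^p a^p b^p, of length 4p+k. Suppose this equals vv. The string starts with a and ends with b, so v does too; thus the boundary between the two copies of v is a b→a transition. There is exactly one such transition, at position 2p+k, so |v| = 2p+k and |vv| = 4p+2k ≠ 4p+k since k ≥ 1. So xy^2z ∉ L.
Contradiction. Therefore L is not regular.

a^{p+k} b^p a^p b^p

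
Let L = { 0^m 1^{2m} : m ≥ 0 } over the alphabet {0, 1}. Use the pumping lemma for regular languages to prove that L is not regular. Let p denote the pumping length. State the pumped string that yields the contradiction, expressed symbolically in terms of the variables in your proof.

Assume L is regular. Let p be the pumping length given by the pumping lemma.
Take w = 0^p 1^{2p}. Then w ∈ L and |w| = 3p ≥ p.
The pumping lemma gives a decomposition w = xyz where |xy| ≤ p and y is nonempty.
Because |xy| ≤ p and w begins with p copies of 0, we have y = 0^k with 1 ≤ k ≤ p.
Pump with i = 2: xy^2z = 0^{p+k} 1^{2p}. For this to lie in L we would need 2p = 2(p+k), which forces k = 0. But k ≥ 1, so xy^2z ∉ L.
This contradicts the pumping lemma, so L is not regular.

0^{p+k} 1^{2p}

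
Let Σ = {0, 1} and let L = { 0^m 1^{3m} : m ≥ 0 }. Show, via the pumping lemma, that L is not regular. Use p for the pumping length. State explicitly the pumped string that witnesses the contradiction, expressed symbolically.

Assume L is regular. Let p be the pumping length given by the pumping lemma.
Take w = 0^p 1^{3p}. Then w ∈ L and |w| = 4p ≥ p.
The pumping lemma gives a decomposition w = xyz where |xy| ≤ p and |y| ≥ 1.
Since the first p symbols of w are all 0's and |xy| ≤ p, y lies entirely in the leading 0-block: y = 0^k for some k with 1 ≤ k ≤ p.
Pump with i = 2: xy^2z = 0^{p+k} 1^{3p}. For this to lie in L we would need 3p = 3(p+k), which forces k = 0. But k ≥ 1, so xy^2z ∉ L.
This contradicts the pumping lemma, so L is not regular.

0^{p+k} 1^{3p}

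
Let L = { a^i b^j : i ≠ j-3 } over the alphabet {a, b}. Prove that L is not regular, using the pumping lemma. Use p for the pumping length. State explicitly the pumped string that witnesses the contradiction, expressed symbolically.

Assume L is regular; let p be its pumping constant.
Choose w = a^p b^{p+p!+3}. Since p ≠ (p+p!+3)-3 = p+p!, w ∈ L; and |w| ≥ p.
By the pumping lemma, w = xyz with |xy| ≤ p and y is nonempty.
Because |xy| ≤ p and w begins with p copies of a, we have y = a^k with 1 ≤ k ≤ p.
Since 1 ≤ k ≤ p, k divides p!; set t = 1 + p!/k. Then xy^t z has p + (p!/k)·k = p + p! copies of a. Now the a-count is p+p! and (b-count)-3 = (p+p!+3)-3 = p+p!, so i ≠ j-3 fails. So xy^t z = a^{p+p!} b^{p+p!+3} ∉ L.
This is a contradiction; hence L is not regular.

a^{p+p!} b^{p+p!+3}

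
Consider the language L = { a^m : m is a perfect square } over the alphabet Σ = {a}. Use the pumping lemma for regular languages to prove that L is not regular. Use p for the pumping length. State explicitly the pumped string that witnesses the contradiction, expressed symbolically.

Toward a contradiction, assume L is regular with pumping length p.
Take w = a^{p²} ∈ L with |w| = p² ≥ p.
The pumping lemma gives a decomposition w = xyz where |xy| ≤ p and |y| ≥ 1.
Then y = a^k for some k with 1 ≤ k ≤ p.
Pump with i = 2: xy^2z = a^{p²+k}. Since 1 ≤ k ≤ p, p² < p²+k ≤ p²+p < (p+1)², so p²+k lies strictly between consecutive squares and is not a perfect square. So xy^2z ∉ L.
Contradiction. Therefore L is not regular.

a^{p²+k}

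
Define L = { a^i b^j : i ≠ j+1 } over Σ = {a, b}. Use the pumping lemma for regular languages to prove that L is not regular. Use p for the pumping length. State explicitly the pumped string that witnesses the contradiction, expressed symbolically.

Assume L is regular. Let p be the pumping length given by the pumping lemma.
Choose w = a^p b^{p+p!-1}. Since p ≠ (p+p!-1)+1 = p+p!, w ∈ L; and |w| ≥ p.
By the pumping lemma, w = xyz with |xy| ≤ p and y is nonempty.
Since the first p symbols of w are all a's and |xy| ≤ p, y lies entirely in the leading a-block: y = a^k for some k with 1 ≤ k ≤ p.
Since 1 ≤ k ≤ p, k divides p!; set t = 1 + p!/k. Then xy^t z has p + (p!/k)·k = p + p! copies of a. Now the a-count is p+p! and (b-count)+1 = (p+p!-1)+1 = p+p!, so i ≠ j+1 fails. So xy^t z = a^{p+p!} b^{p+p!-1} ∉ L.
Contradiction. Therefore L is not regular.

a^{p+p!} b^{p+p!-1}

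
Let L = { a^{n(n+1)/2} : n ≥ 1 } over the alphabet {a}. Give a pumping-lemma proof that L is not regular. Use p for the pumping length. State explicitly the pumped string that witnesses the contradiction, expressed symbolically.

Assume L is regular; let p be its pumping constant.
Take w = a^{p(p+1)/2} ∈ L with |w| = p(p+1)/2 ≥ p.
By the pumping lemma, w = xyz with |xy| ≤ p and y is nonempty.
Then y = a^k for some k with 1 ≤ k ≤ p.
Pump with i = 2: xy^2z = a^{p(p+1)/2+k}. Since 1 ≤ k ≤ p, p(p+1)/2 < p(p+1)/2+k ≤ p(p+1)/2+p < (p+1)(p+2)/2, so p(p+1)/2+k is strictly between consecutive triangular numbers. So xy^2z ∉ L.
This is a contradiction; hence L is not regular.

a^{p(p+1)/2+k}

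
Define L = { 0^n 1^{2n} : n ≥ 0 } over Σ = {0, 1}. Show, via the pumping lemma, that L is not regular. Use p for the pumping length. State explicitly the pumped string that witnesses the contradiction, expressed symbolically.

Toward a contradiction, assume L is regular with pumping length p.
Choose w = 0^p 1^{2p}, which is in L with |w| = 3p ≥ p.
Write w = xyz as guaranteed by the lemma, with |xy| ≤ p and y is nonempty.
Because |xy| ≤ p and w begins with p copies of 0, we have y = 0^k with 1 ≤ k ≤ p.
Pump with i = 2: xy^2z = 0^{p+k} 1^{2p}. For this to lie in L we would need 2p = 2(p+k), which forces k = 0. But k ≥ 1, so xy^2z ∉ L.
This contradicts the pumping lemma, so L is not regular.

0^{p+k} 1^{2p}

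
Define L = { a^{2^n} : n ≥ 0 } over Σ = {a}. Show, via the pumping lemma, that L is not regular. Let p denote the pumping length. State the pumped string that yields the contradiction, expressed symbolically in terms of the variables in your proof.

Assume L is regular. Let p be the pumping length given by the pumping lemma.
Take w = a^{2^p} ∈ L with |w| = 2^p ≥ p.
The pumping lemma gives a decomposition w = xyz where |xy| ≤ p and |y| ≥ 1.
Then y = a^k for some k with 1 ≤ k ≤ p.
Pump with i = 2: xy^2z = a^{2^p+k}. Since 1 ≤ k ≤ p < 2^p, we have 2^p < 2^p+k < 2^{p+1}, so 2^p+k is not a power of 2. So xy^2z ∉ L.
Contradiction. Therefore L is not regular.

a^{2^p+k}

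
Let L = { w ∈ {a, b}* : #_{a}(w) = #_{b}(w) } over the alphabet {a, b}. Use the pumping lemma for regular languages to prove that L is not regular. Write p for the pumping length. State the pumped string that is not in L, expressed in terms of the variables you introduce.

Assume L is regular; let p be its pumping constant.
Choose w = a^p b^p ∈ L with |w| = 2p ≥ p.
Write w = xyz as guaranteed by the lemma, with |xy| ≤ p and |y| > 0.
Since the first p symbols of w are all a's and |xy| ≤ p, y lies entirely in the leading a-block: y = a^k for some k with 1 ≤ k ≤ p.
Pump with i = 2: xy^2z = a^{p+k} b^p has p+k occurrences of a but only p of b. Since k ≥ 1 the counts differ, so xy^2z ∉ L.
This contradicts the pumping lemma, so L is not regular.

a^{p+k} b^p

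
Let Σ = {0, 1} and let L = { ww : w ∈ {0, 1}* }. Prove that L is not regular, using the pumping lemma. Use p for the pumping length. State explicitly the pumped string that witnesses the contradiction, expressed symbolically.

Toward a contradiction, assume L is regular with pumping length p.
Take w = 0^p 1^p 0^p 1^p = uu where u = 0^p1^p; then w ∈ L and |w| = 4p ≥ p.
The pumping lemma gives a decomposition w = xyz where |xy| ≤ p and |y| ≥ 1.
Since the first p symbols of w are all 0's and |xy| ≤ p, y lies entirely in the leading 0-block: y = 0^k for some k with 1 ≤ k ≤ p.
Pump with i = 2: xy^2z = 0^{p+k} 1^p 0^p 1^p, of length 4p+k. Suppose this equals vv. The string starts with 0 and ends with 1, so v does too; thus the boundary between the two copies of v is a 1→0 transition. There is exactly one such transition, at position 2p+k, so |v| = 2p+k and |vv| = 4p+2k ≠ 4p+k since k ≥ 1. So xy^2z ∉ L.
This contradicts the pumping lemma, so L is not regular.

0^{p+k} 1^p 0^p 1^p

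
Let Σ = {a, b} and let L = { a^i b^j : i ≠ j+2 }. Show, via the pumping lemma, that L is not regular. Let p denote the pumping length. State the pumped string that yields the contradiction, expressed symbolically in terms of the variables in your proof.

a^{p+p!} b^{p+p!-2}

Suppose for contradiction that L is regular, and let p be the pumping length.
Choose w = a^p b^{p+p!-2}. Since p ≠ (p+p!-2)+2 = p+p!, w ∈ L; and |w| ≥ p.
The pumping lemma gives a decomposition w = xyz where |xy| ≤ p and y is nonempty.
The first p characters of w are a's, so xy (and hence y) consists only of a's. Write y = a^k, 1 ≤ k ≤ p.
Since 1 ≤ k ≤ p, k divides p!; set t = 1 + p!/k. Then xy^t z has p + (p!/k)·k = p + p! copies of a. Now the a-count is p+p! and (b-count)+2 = (p+p!-2)+2 = p+p!, so i ≠ j+2 fails. So xy^t z = a^{p+p!} b^{p+p!-2} ∉ L.
This is a contradiction; hence L is not regular.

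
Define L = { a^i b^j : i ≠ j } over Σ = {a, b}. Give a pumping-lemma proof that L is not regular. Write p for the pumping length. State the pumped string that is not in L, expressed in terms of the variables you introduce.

Assume L is regular; let p be its pumping constant.
Choose w = a^p b^{p+p!}. Since p ≠ p+p!, w ∈ L; and |w| ≥ p.
The pumping lemma gives a decomposition w = xyz where |xy| ≤ p and |y| > 0.
The first p characters of w are a's, so xy (and hence y) consists only of a's. Write y = a^k, 1 ≤ k ≤ p.
Since 1 ≤ k ≤ p, k divides p!; set t = 1 + p!/k. Then xy^t z has p + (p!/k)·k = p + p! copies of a. Now the a-count equals the b-count, so i ≠ j fails. So xy^t z = a^{p+p!} b^{p+p!} ∉ L.
This contradicts the pumping lemma, so L is not regular.

a^{p+p!} b^{p+p!}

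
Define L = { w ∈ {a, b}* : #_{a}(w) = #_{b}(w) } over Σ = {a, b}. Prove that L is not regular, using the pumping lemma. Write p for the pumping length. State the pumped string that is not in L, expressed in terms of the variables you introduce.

a^{p+k} b^p

Toward a contradiction, assume L is regular with pumping length p.
Choose w = a^p b^p ∈ L with |w| = 2p ≥ p.
The pumping lemma gives a decomposition w = xyz where |xy| ≤ p and |y| ≥ 1.
Because |xy| ≤ p and w begins with p copies of a, we have y = a^k with 1 ≤ k ≤ p.
Pump with i = 2: xy^2z = a^{p+k} b^p has p+k occurrences of a but only p of b. Since k ≥ 1 the counts differ, so xy^2z ∉ L.
This is a contradiction; hence L is not regular.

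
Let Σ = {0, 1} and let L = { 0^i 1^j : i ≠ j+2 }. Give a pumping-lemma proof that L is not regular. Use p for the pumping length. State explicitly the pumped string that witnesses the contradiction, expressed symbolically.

Suppose for contradiction that L is regular, and let p be the pumping length.
Choose w = 0^p 1^{p+p!-2}. Since p ≠ (p+p!-2)+2 = p+p!, w ∈ L; and |w| ≥ p.
By the pumping lemma, w = xyz with |xy| ≤ p and |y| ≥ 1.
Since the first p symbols of w are all 0's and |xy| ≤ p, y lies entirely in the leading 0-block: y = 0^k for some k with 1 ≤ k ≤ p.
Since 1 ≤ k ≤ p, k divides p!; set t = 1 + p!/k. Then xy^t z has p + (p!/k)·k = p + p! copies of 0. Now the 0-count is p+p! and (1-count)+2 = (p+p!-2)+2 = p+p!, so i ≠ j+2 fails. So xy^t z = 0^{p+p!} 1^{p+p!-2} ∉ L.
Contradiction. Therefore L is not regular.

0^{p+p!} 1^{p+p!-2}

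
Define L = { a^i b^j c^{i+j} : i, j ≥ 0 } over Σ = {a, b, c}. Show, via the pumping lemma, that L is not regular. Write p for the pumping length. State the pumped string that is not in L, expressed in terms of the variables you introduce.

Assume L is regular. Let p be the pumping length given by the pumping lemma.
Take w = a^p b^p c^{2p} ∈ L (with i=j=p, i+j=2p), |w| = 4p ≥ p.
By the pumping lemma, w = xyz with |xy| ≤ p and |y| ≥ 1.
Since the first p symbols of w are all a's and |xy| ≤ p, y lies entirely in the leading a-block: y = a^k for some k with 1 ≤ k ≤ p.
Consider xy^2z = a^{p+k} b^p c^{2p}. Now the a- and b-counts sum to 2p+k, but the c-count is 2p ≠ 2p+k. So xy^2z ∉ L.
This contradicts the pumping lemma, so L is not regular.

a^{p+k} b^p c^{2p}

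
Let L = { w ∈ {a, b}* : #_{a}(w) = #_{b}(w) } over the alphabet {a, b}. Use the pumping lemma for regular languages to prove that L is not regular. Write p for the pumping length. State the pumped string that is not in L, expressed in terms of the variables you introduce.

a^{p+k} b^p

Assume L is regular. Let p be the pumping length given by the pumping lemma.
Choose w = a^p b^p ∈ L with |w| = 2p ≥ p.
The pumping lemma gives a decomposition w = xyz where |xy| ≤ p and |y| > 0.
Since the first p symbols of w are all a's and |xy| ≤ p, y lies entirely in the leading a-block: y = a^k for some k with 1 ≤ k ≤ p.
Pump with i = 2: xy^2z = a^{p+k} b^p has p+k occurrences of a but only p of b. Since k ≥ 1 the counts differ, so xy^2z ∉ L.
Contradiction. Therefore L is not regular.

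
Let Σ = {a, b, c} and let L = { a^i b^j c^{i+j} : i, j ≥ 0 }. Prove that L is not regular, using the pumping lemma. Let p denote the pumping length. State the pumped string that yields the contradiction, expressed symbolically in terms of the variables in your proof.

a^{p+k} b^p c^{2p}

Toward a contradiction, assume L is regular with pumping length p.
Take w = a^p b^p c^{2p} ∈ L (with i=j=p, i+j=2p), |w| = 4p ≥ p.
The pumping lemma gives a decomposition w = xyz where |xy| ≤ p and y is nonempty.
Since the first p symbols of w are all a's and |xy| ≤ p, y lies entirely in the leading a-block: y = a^k for some k with 1 ≤ k ≤ p.
Consider xy^2z = a^{p+k} b^p c^{2p}. Now the a- and b-counts sum to 2p+k, but the c-count is 2p ≠ 2p+k. So xy^2z ∉ L.
This is a contradiction; hence L is not regular.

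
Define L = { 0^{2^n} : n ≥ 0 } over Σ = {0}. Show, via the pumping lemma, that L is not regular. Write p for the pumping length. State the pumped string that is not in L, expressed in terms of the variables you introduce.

Assume L is regular. Let p be the pumping length given by the pumping lemma.
Take w = 0^{2^p} ∈ L with |w| = 2^p ≥ p.
Write w = xyz as guaranteed by the lemma, with |xy| ≤ p and y is nonempty.
Then y = 0^k for some k with 1 ≤ k ≤ p.
Pump with i = 2: xy^2z = 0^{2^p+k}. Since 1 ≤ k ≤ p < 2^p, we have 2^p < 2^p+k < 2^{p+1}, so 2^p+k is not a power of 2. So xy^2z ∉ L.
Contradiction. Therefore L is not regular.

0^{2^p+k}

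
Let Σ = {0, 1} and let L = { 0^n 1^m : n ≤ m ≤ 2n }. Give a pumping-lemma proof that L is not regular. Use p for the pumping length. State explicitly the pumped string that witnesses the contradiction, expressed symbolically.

0^{p+k} 1^p

Assume L is regular; let p be its pumping constant.
Take w = 0^p 1^p ∈ L (since p ≤ p ≤ 2p), with |w| = 2p ≥ p.
The pumping lemma gives a decomposition w = xyz where |xy| ≤ p and |y| ≥ 1.
Because |xy| ≤ p and w begins with p copies of 0, we have y = 0^k with 1 ≤ k ≤ p.
Pump with i = 2: xy^2z = 0^{p+k} 1^p. Now n = p+k > p = m, so the condition n ≤ m fails. Thus xy^2z ∉ L.
This contradicts the pumping lemma, so L is not regular.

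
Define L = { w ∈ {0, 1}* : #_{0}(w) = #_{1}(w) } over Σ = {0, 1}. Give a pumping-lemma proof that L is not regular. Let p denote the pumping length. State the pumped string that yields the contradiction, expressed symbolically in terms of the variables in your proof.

0^{p+k} 1^p

Toward a contradiction, assume L is regular with pumping length p.
Choose w = 0^p 1^p ∈ L with |w| = 2p ≥ p.
By the pumping lemma, w = xyz with |xy| ≤ p and |y| ≥ 1.
Because |xy| ≤ p and w begins with p copies of 0, we have y = 0^k with 1 ≤ k ≤ p.
Pump with i = 2: xy^2z = 0^{p+k} 1^p has p+k occurrences of 0 but only p of 1. Since k ≥ 1 the counts differ, so xy^2z ∉ L.
Contradiction. Therefore L is not regular.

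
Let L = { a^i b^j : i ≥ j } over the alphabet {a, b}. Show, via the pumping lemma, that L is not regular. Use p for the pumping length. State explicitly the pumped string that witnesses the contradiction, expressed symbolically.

a^{p-k} b^p

Assume L is regular. Let p be the pumping length given by the pumping lemma.
Choose w = a^p b^p ∈ L, with |w| = 2p ≥ p.
The pumping lemma gives a decomposition w = xyz where |xy| ≤ p and |y| ≥ 1.
Because |xy| ≤ p and w begins with p copies of a, we have y = a^k with 1 ≤ k ≤ p.
Consider xy^0z = xz = a^{p-k} b^p. Since k ≥ 1, the a-count p-k is less than p, so i ≥ j fails; thus xz ∉ L.
Contradiction. Therefore L is not regular.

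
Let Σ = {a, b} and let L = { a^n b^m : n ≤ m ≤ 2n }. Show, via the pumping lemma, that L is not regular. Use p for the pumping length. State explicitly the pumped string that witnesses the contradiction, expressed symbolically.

a^{p+k} b^p

Assume L is regular; let p be its pumping constant.
Take w = a^p b^p ∈ L (since p ≤ p ≤ 2p), with |w| = 2p ≥ p.
Write w = xyz as guaranteed by the lemma, with |xy| ≤ p and |y| ≥ 1.
Since the first p symbols of w are all a's and |xy| ≤ p, y lies entirely in the leading a-block: y = a^k for some k with 1 ≤ k ≤ p.
Pump with i = 2: xy^2z = a^{p+k} b^p. Now n = p+k > p = m, so the condition n ≤ m fails. Thus xy^2z ∉ L.
This is a contradiction; hence L is not regular.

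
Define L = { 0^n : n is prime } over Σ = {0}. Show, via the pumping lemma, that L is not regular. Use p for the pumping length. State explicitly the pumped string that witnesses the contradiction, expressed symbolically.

0^{q(1+k)}

Assume L is regular; let p be its pumping constant.
Let q be a prime with q ≥ p+2 (infinitely many primes exist), and take w = 0^q ∈ L with |w| = q ≥ p.
Write w = xyz as guaranteed by the lemma, with |xy| ≤ p and |y| > 0.
Then y = 0^k for some k with 1 ≤ k ≤ p.
Since 1 ≤ k ≤ p, |xz| = q-k. Pump with i = q+1: |xy^{q+1}z| = (q-k)+(q+1)k = q+qk = q(1+k), which is composite (both factors ≥ 2). So xy^{q+1}z = 0^{q(1+k)} ∉ L.
This contradicts the pumping lemma, so L is not regular.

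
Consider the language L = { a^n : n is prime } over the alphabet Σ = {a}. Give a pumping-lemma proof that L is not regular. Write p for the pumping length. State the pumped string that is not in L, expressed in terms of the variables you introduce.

a^{q(1+k)}

Toward a contradiction, assume L is regular with pumping length p.
Let q be a prime with q ≥ p+2 (infinitely many primes exist), and take w = a^q ∈ L with |w| = q ≥ p.
The pumping lemma gives a decomposition w = xyz where |xy| ≤ p and |y| ≥ 1.
Then y = a^k for some k with 1 ≤ k ≤ p.
Since 1 ≤ k ≤ p, |xz| = q-k. Pump with i = q+1: |xy^{q+1}z| = (q-k)+(q+1)k = q+qk = q(1+k), which is composite (both factors ≥ 2). So xy^{q+1}z = a^{q(1+k)} ∉ L.
This is a contradiction; hence L is not regular.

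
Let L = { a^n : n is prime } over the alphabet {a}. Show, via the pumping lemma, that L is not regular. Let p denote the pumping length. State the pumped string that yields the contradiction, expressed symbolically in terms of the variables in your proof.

a^{q(1+k)}

Toward a contradiction, assume L is regular with pumping length p.
Let q be a prime with q ≥ p+2 (infinitely many primes exist), and take w = a^q ∈ L with |w| = q ≥ p.
Write w = xyz as guaranteed by the lemma, with |xy| ≤ p and y is nonempty.
Then y = a^k for some k with 1 ≤ k ≤ p.
Since 1 ≤ k ≤ p, |xz| = q-k. Pump with i = q+1: |xy^{q+1}z| = (q-k)+(q+1)k = q+qk = q(1+k), which is composite (both factors ≥ 2). So xy^{q+1}z = a^{q(1+k)} ∉ L.
Contradiction. Therefore L is not regular.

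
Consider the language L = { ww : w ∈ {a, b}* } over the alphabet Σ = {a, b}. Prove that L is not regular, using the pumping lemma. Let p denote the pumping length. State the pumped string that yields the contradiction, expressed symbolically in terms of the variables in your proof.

Suppose for contradiction that L is regular, and let p be the pumping length.
Take w = a^p b^p a^p b^p = uu where u = a^pb^p; then w ∈ L and |w| = 4p ≥ p.
Write w = xyz as guaranteed by the lemma, with |xy| ≤ p and |y| ≥ 1.
Because |xy| ≤ p and w begins with p copies of a, we have y = a^k with 1 ≤ k ≤ p.
Pump with i = 2: xy^2z = a^{p+k} b^p a^p b^p, of length 4p+k. Suppose this equals vv. The string starts with a and ends with b, so v does too; thus the boundary between the two copies of v is a b→a transition. There is exactly one such transition, at position 2p+k, so |v| = 2p+k and |vv| = 4p+2k ≠ 4p+k since k ≥ 1. So xy^2z ∉ L.
This contradicts the pumping lemma, so L is not regular.

a^{p+k} b^p a^p b^p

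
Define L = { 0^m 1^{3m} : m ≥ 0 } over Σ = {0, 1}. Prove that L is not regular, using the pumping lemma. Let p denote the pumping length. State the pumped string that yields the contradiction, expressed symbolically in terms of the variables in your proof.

0^{p+k} 1^{3p}

Toward a contradiction, assume L is regular with pumping length p.
Choose w = 0^p 1^{3p}, which is in L with |w| = 4p ≥ p.
Write w = xyz as guaranteed by the lemma, with |xy| ≤ p and |y| ≥ 1.
Since the first p symbols of w are all 0's and |xy| ≤ p, y lies entirely in the leading 0-block: y = 0^k for some k with 1 ≤ k ≤ p.
Pump with i = 2: xy^2z = 0^{p+k} 1^{3p}. For this to lie in L we would need 3p = 3(p+k), which forces k = 0. But k ≥ 1, so xy^2z ∉ L.
This contradicts the pumping lemma, so L is not regular.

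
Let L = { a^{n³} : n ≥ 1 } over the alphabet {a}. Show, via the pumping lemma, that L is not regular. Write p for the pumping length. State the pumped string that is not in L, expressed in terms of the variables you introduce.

Assume L is regular; let p be its pumping constant.
Take w = a^{p³} ∈ L with |w| = p³ ≥ p.
The pumping lemma gives a decomposition w = xyz where |xy| ≤ p and y is nonempty.
Then y = a^k for some k with 1 ≤ k ≤ p.
Pump with i = 2: xy^2z = a^{p³+k}. Since 1 ≤ k ≤ p, p³ < p³+k ≤ p³+p < p³+3p²+3p+1 = (p+1)³, so p³+k is not a perfect cube. So xy^2z ∉ L.
Contradiction. Therefore L is not regular.

a^{p³+k}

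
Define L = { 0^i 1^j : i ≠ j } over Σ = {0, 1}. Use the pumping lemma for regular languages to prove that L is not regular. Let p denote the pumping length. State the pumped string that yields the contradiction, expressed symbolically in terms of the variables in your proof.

0^{p+p!} 1^{p+p!}

Assume L is regular; let p be its pumping constant.
Choose w = 0^p 1^{p+p!}. Since p ≠ p+p!, w ∈ L; and |w| ≥ p.
Write w = xyz as guaranteed by the lemma, with |xy| ≤ p and |y| ≥ 1.
The first p characters of w are 0's, so xy (and hence y) consists only of 0's. Write y = 0^k, 1 ≤ k ≤ p.
Since 1 ≤ k ≤ p, k divides p!; set t = 1 + p!/k. Then xy^t z has p + (p!/k)·k = p + p! copies of 0. Now the 0-count equals the 1-count, so i ≠ j fails. So xy^t z = 0^{p+p!} 1^{p+p!} ∉ L.
This contradicts the pumping lemma, so L is not regular.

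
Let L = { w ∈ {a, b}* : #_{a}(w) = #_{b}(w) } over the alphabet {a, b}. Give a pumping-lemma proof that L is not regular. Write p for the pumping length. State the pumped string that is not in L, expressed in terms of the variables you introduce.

a^{p+k} b^p

Suppose for contradiction that L is regular, and let p be the pumping length.
Choose w = a^p b^p ∈ L with |w| = 2p ≥ p.
Write w = xyz as guaranteed by the lemma, with |xy| ≤ p and |y| ≥ 1.
Because |xy| ≤ p and w begins with p copies of a, we have y = a^k with 1 ≤ k ≤ p.
Pump with i = 2: xy^2z = a^{p+k} b^p has p+k occurrences of a but only p of b. Since k ≥ 1 the counts differ, so xy^2z ∉ L.
Contradiction. Therefore L is not regular.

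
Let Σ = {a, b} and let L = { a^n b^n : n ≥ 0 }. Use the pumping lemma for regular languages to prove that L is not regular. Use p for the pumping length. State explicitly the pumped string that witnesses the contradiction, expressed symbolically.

Assume L is regular; let p be its pumping constant.
Choose w = a^p b^p, which is in L with |w| = 2p ≥ p.
The pumping lemma gives a decomposition w = xyz where |xy| ≤ p and |y| > 0.
Since the first p symbols of w are all a's and |xy| ≤ p, y lies entirely in the leading a-block: y = a^k for some k with 1 ≤ k ≤ p.
Pump with i = 2: xy^2z = a^{p+k} b^p. For this to lie in L we would need p = p+k, which forces k = 0. But k ≥ 1, so xy^2z ∉ L.
This contradicts the pumping lemma, so L is not regular.

a^{p+k} b^p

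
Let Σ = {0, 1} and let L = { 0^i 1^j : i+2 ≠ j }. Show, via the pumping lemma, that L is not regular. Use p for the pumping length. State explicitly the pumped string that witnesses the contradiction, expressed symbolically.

0^{p+p!} 1^{p+p!+2}

Assume L is regular. Let p be the pumping length given by the pumping lemma.
Choose w = 0^p 1^{p+p!+2}. Since p ≠ (p+p!+2)-2 = p+p!, w ∈ L; and |w| ≥ p.
By the pumping lemma, w = xyz with |xy| ≤ p and |y| ≥ 1.
Because |xy| ≤ p and w begins with p copies of 0, we have y = 0^k with 1 ≤ k ≤ p.
Since 1 ≤ k ≤ p, k divides p!; set t = 1 + p!/k. Then xy^t z has p + (p!/k)·k = p + p! copies of 0. Now the 0-count is p+p! and (1-count)-2 = (p+p!+2)-2 = p+p!, so i+2 ≠ j fails. So xy^t z = 0^{p+p!} 1^{p+p!+2} ∉ L.
This contradicts the pumping lemma, so L is not regular.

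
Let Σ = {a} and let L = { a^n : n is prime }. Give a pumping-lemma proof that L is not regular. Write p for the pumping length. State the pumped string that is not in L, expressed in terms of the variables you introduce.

Toward a contradiction, assume L is regular with pumping length p.
Let q be a prime with q ≥ p+2 (infinitely many primes exist), and take w = a^q ∈ L with |w| = q ≥ p.
Write w = xyz as guaranteed by the lemma, with |xy| ≤ p and |y| ≥ 1.
Then y = a^k for some k with 1 ≤ k ≤ p.
Since 1 ≤ k ≤ p, |xz| = q-k. Pump with i = q+1: |xy^{q+1}z| = (q-k)+(q+1)k = q+qk = q(1+k), which is composite (both factors ≥ 2). So xy^{q+1}z = a^{q(1+k)} ∉ L.
This contradicts the pumping lemma, so L is not regular.

a^{q(1+k)}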